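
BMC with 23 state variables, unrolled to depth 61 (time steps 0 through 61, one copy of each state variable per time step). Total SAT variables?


BMC unrolls to depth k, creating one copy of each state var for steps 0..k.
Step count = 61 + 1 = 62 (steps 0 through 61)
Vars per step = 23
Total = 23 * 62 = 1426

1426


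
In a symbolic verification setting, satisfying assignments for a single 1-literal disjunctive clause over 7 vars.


Step 1: Total=2^7=128
Step 2: Unsat when all 1 false: 2^6=64
Step 3: Sat=128-64=64

64


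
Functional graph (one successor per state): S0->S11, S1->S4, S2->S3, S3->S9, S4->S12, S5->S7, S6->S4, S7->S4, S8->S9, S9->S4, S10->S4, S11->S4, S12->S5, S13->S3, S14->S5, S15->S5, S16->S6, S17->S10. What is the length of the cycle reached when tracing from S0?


Trace from S0 until a state repeats:
  S0 -> S11 -> S4 -> S12 -> S5 -> S7 -> S4
S4 first seen at step 2, revisited at step 6.
Cycle length = 6 - 2 = 4

4


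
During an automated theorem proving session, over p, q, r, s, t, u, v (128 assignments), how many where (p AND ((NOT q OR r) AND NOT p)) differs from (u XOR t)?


F1 = (p AND ((NOT q OR r) AND NOT p))
F2 = (u XOR t)
Evaluate both on each of 128 rows (bits = p,q,r,s,t,u,v):
  row 0 [0000000]: F1=0 F2=0 -> 0
  row 1 [0000001]: F1=0 F2=0 -> 0
  row 2 [0000010]: F1=0 F2=1 (differ) -> 1
  row 3 [0000011]: F1=0 F2=1 (differ) -> 1
  row 4 [0000100]: F1=0 F2=1 (differ) -> 1
  (every remaining row is evaluated the same way; all 128 results are listed next)
Full result column, 8 rows per line (p,q,r,s fixed per line; t,u,v runs 000..111 left to right):
  rows 0-7 [p,q,r,s=0000]: 00111100  (ones: 4)
  rows 8-15 [p,q,r,s=0001]: 00111100  (ones: 4)
  rows 16-23 [p,q,r,s=0010]: 00111100  (ones: 4)
  rows 24-31 [p,q,r,s=0011]: 00111100  (ones: 4)
  rows 32-39 [p,q,r,s=0100]: 00111100  (ones: 4)
  rows 40-47 [p,q,r,s=0101]: 00111100  (ones: 4)
  rows 48-55 [p,q,r,s=0110]: 00111100  (ones: 4)
  rows 56-63 [p,q,r,s=0111]: 00111100  (ones: 4)
  rows 64-71 [p,q,r,s=1000]: 00111100  (ones: 4)
  rows 72-79 [p,q,r,s=1001]: 00111100  (ones: 4)
  rows 80-87 [p,q,r,s=1010]: 00111100  (ones: 4)
  rows 88-95 [p,q,r,s=1011]: 00111100  (ones: 4)
  rows 96-103 [p,q,r,s=1100]: 00111100  (ones: 4)
  rows 104-111 [p,q,r,s=1101]: 00111100  (ones: 4)
  rows 112-119 [p,q,r,s=1110]: 00111100  (ones: 4)
  rows 120-127 [p,q,r,s=1111]: 00111100  (ones: 4)
Disagreements = 4+4+4+4+4+4+4+4+4+4+4+4+4+4+4+4 = 64

64


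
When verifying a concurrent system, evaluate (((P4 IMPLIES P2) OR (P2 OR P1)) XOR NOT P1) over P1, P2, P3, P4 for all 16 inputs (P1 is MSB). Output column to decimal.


Formula: (((P4 IMPLIES P2) OR (P2 OR P1)) XOR NOT P1) over P1, P2, P3, P4 (16 rows)
Evaluate each row (bits = P1,P2,P3,P4, MSB first):
  row 0 [0000]: (((0 IMPLIES 0) OR (0 OR 0)) XOR NOT 0) -> 0
  row 1 [0001]: (((1 IMPLIES 0) OR (0 OR 0)) XOR NOT 0) -> 1
  row 2 [0010]: (((0 IMPLIES 0) OR (0 OR 0)) XOR NOT 0) -> 0
  row 3 [0011]: (((1 IMPLIES 0) OR (0 OR 0)) XOR NOT 0) -> 1
  row 4 [0100]: (((0 IMPLIES 1) OR (1 OR 0)) XOR NOT 0) -> 0
  row 5 [0101]: (((1 IMPLIES 1) OR (1 OR 0)) XOR NOT 0) -> 0
  row 6 [0110]: (((0 IMPLIES 1) OR (1 OR 0)) XOR NOT 0) -> 0
  row 7 [0111]: (((1 IMPLIES 1) OR (1 OR 0)) XOR NOT 0) -> 0
  row 8 [1000]: (((0 IMPLIES 0) OR (0 OR 1)) XOR NOT 1) -> 1
  row 9 [1001]: (((1 IMPLIES 0) OR (0 OR 1)) XOR NOT 1) -> 1
  row 10 [1010]: (((0 IMPLIES 0) OR (0 OR 1)) XOR NOT 1) -> 1
  row 11 [1011]: (((1 IMPLIES 0) OR (0 OR 1)) XOR NOT 1) -> 1
  row 12 [1100]: (((0 IMPLIES 1) OR (1 OR 1)) XOR NOT 1) -> 1
  row 13 [1101]: (((1 IMPLIES 1) OR (1 OR 1)) XOR NOT 1) -> 1
  row 14 [1110]: (((0 IMPLIES 1) OR (1 OR 1)) XOR NOT 1) -> 1
  row 15 [1111]: (((1 IMPLIES 1) OR (1 OR 1)) XOR NOT 1) -> 1
Full result column, 4 rows per line (P1,P2 fixed per line; P3,P4 runs 00..11 left to right):
  rows 0-3 [P1,P2=00]: 0101  = hex 5
  rows 4-7 [P1,P2=01]: 0000  = hex 0
  rows 8-11 [P1,P2=10]: 1111  = hex F
  rows 12-15 [P1,P2=11]: 1111  = hex F
Output column (row 0 .. row 15) = 0101000011111111
Output column grouped in 4s = 0101 0000 1111 1111 = 0x50FF
Convert to decimal digit by digit (value = value*16 + digit):
  5 -> 5
  5*16 + 0 = 80
  80*16 + 15 (F) = 1295
  1295*16 + 15 (F) = 20735
Decimal = 20735

20735


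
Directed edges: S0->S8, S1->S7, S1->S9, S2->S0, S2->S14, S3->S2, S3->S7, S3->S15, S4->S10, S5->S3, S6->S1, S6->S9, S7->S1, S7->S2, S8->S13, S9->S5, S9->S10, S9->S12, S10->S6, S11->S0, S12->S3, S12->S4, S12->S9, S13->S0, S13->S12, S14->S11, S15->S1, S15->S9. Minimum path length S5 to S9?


BFS layer-by-layer from S5:
  dist 0: {S5}
  dist 1: {S3}
  dist 2: {S2, S7, S15}
  dist 3: {S0, S1, S9, S14}
  -> S9 reached at distance 3
Shortest path length = 3

3


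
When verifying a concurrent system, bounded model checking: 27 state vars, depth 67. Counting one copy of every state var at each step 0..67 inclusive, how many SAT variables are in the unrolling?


BMC unrolls to depth k, creating one copy of each state var for steps 0..k.
Step count = 67 + 1 = 68 (steps 0 through 67)
Vars per step = 27
Total = 27 * 68 = 1836

1836


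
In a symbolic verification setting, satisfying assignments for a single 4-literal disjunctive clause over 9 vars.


Step 1: Total=2^9=512
Step 2: Unsat when all 4 false: 2^5=32
Step 3: Sat=512-32=480

480


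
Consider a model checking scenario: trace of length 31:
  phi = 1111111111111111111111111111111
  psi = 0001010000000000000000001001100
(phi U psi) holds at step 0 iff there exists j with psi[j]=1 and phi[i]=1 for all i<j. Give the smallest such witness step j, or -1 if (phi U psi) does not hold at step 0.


(phi U psi) at 0: need smallest j with psi[j]=1 and phi[i]=1 for all i in [0,j).
Scan from step 0:
  step 0: phi=1, psi=0 -> continue
  step 1: phi=1, psi=0 -> continue
  step 2: phi=1, psi=0 -> continue
  step 3: psi=1 and phi held for [0,3) -> witness found
Witness step = 3

3


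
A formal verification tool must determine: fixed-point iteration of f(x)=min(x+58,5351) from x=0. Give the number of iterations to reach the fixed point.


Step 1: x=0, cap=5351, increment=58
Step 2: x grows by 58 each step until capped at 5351; fixed point is x=5351
Step 3: iterations = ceil(5351/58) = 93

93


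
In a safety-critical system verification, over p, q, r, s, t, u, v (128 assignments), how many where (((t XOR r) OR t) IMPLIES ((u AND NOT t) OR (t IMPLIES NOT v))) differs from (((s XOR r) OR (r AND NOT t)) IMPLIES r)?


F1 = (((t XOR r) OR t) IMPLIES ((u AND NOT t) OR (t IMPLIES NOT v)))
F2 = (((s XOR r) OR (r AND NOT t)) IMPLIES r)
Evaluate both on each of 128 rows (bits = p,q,r,s,t,u,v):
  row 0 [0000000]: F1=1 F2=1 -> 0
  row 1 [0000001]: F1=1 F2=1 -> 0
  row 2 [0000010]: F1=1 F2=1 -> 0
  row 3 [0000011]: F1=1 F2=1 -> 0
  row 4 [0000100]: F1=1 F2=1 -> 0
  (every remaining row is evaluated the same way; all 128 results are listed next)
Full result column, 8 rows per line (p,q,r,s fixed per line; t,u,v runs 000..111 left to right):
  rows 0-7 [p,q,r,s=0000]: 00000101  (ones: 2)
  rows 8-15 [p,q,r,s=0001]: 11111010  (ones: 6)
  rows 16-23 [p,q,r,s=0010]: 00000101  (ones: 2)
  rows 24-31 [p,q,r,s=0011]: 00000101  (ones: 2)
  rows 32-39 [p,q,r,s=0100]: 00000101  (ones: 2)
  rows 40-47 [p,q,r,s=0101]: 11111010  (ones: 6)
  rows 48-55 [p,q,r,s=0110]: 00000101  (ones: 2)
  rows 56-63 [p,q,r,s=0111]: 00000101  (ones: 2)
  rows 64-71 [p,q,r,s=1000]: 00000101  (ones: 2)
  rows 72-79 [p,q,r,s=1001]: 11111010  (ones: 6)
  rows 80-87 [p,q,r,s=1010]: 00000101  (ones: 2)
  rows 88-95 [p,q,r,s=1011]: 00000101  (ones: 2)
  rows 96-103 [p,q,r,s=1100]: 00000101  (ones: 2)
  rows 104-111 [p,q,r,s=1101]: 11111010  (ones: 6)
  rows 112-119 [p,q,r,s=1110]: 00000101  (ones: 2)
  rows 120-127 [p,q,r,s=1111]: 00000101  (ones: 2)
Disagreements = 2+6+2+2+2+6+2+2+2+6+2+2+2+6+2+2 = 48

48


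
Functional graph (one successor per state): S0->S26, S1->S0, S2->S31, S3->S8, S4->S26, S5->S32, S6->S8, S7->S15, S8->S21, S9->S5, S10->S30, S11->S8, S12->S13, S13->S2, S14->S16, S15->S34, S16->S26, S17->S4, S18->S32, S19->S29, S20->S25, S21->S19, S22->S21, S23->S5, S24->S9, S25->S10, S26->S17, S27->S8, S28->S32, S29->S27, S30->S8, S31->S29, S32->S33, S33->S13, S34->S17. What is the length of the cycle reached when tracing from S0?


Trace from S0 until a state repeats:
  S0 -> S26 -> S17 -> S4 -> S26
S26 first seen at step 1, revisited at step 4.
Cycle length = 4 - 1 = 3

3


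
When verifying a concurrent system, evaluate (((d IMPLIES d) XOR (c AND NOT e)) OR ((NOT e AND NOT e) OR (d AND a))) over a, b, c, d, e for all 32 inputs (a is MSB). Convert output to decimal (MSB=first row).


Formula: (((d IMPLIES d) XOR (c AND NOT e)) OR ((NOT e AND NOT e) OR (d AND a))) over a, b, c, d, e (32 rows)
Evaluate each row (bits = a,b,c,d,e, MSB first):
  row 0 [00000]: (((0 IMPLIES 0) XOR (0 AND NOT 0)) OR ((NOT 0 AND NOT 0) OR (0 AND 0))) -> 1
  row 1 [00001]: (((0 IMPLIES 0) XOR (0 AND NOT 1)) OR ((NOT 1 AND NOT 1) OR (0 AND 0))) -> 1
  row 2 [00010]: (((1 IMPLIES 1) XOR (0 AND NOT 0)) OR ((NOT 0 AND NOT 0) OR (1 AND 0))) -> 1
  row 3 [00011]: (((1 IMPLIES 1) XOR (0 AND NOT 1)) OR ((NOT 1 AND NOT 1) OR (1 AND 0))) -> 1
  row 4 [00100]: (((0 IMPLIES 0) XOR (1 AND NOT 0)) OR ((NOT 0 AND NOT 0) OR (0 AND 0))) -> 1
  row 5 [00101]: (((0 IMPLIES 0) XOR (1 AND NOT 1)) OR ((NOT 1 AND NOT 1) OR (0 AND 0))) -> 1
  row 6 [00110]: (((1 IMPLIES 1) XOR (1 AND NOT 0)) OR ((NOT 0 AND NOT 0) OR (1 AND 0))) -> 1
  row 7 [00111]: (((1 IMPLIES 1) XOR (1 AND NOT 1)) OR ((NOT 1 AND NOT 1) OR (1 AND 0))) -> 1
  row 8 [01000]: (((0 IMPLIES 0) XOR (0 AND NOT 0)) OR ((NOT 0 AND NOT 0) OR (0 AND 0))) -> 1
  row 9 [01001]: (((0 IMPLIES 0) XOR (0 AND NOT 1)) OR ((NOT 1 AND NOT 1) OR (0 AND 0))) -> 1
  row 10 [01010]: (((1 IMPLIES 1) XOR (0 AND NOT 0)) OR ((NOT 0 AND NOT 0) OR (1 AND 0))) -> 1
  row 11 [01011]: (((1 IMPLIES 1) XOR (0 AND NOT 1)) OR ((NOT 1 AND NOT 1) OR (1 AND 0))) -> 1
  row 12 [01100]: (((0 IMPLIES 0) XOR (1 AND NOT 0)) OR ((NOT 0 AND NOT 0) OR (0 AND 0))) -> 1
  row 13 [01101]: (((0 IMPLIES 0) XOR (1 AND NOT 1)) OR ((NOT 1 AND NOT 1) OR (0 AND 0))) -> 1
  row 14 [01110]: (((1 IMPLIES 1) XOR (1 AND NOT 0)) OR ((NOT 0 AND NOT 0) OR (1 AND 0))) -> 1
  row 15 [01111]: (((1 IMPLIES 1) XOR (1 AND NOT 1)) OR ((NOT 1 AND NOT 1) OR (1 AND 0))) -> 1
  row 16 [10000]: (((0 IMPLIES 0) XOR (0 AND NOT 0)) OR ((NOT 0 AND NOT 0) OR (0 AND 1))) -> 1
  row 17 [10001]: (((0 IMPLIES 0) XOR (0 AND NOT 1)) OR ((NOT 1 AND NOT 1) OR (0 AND 1))) -> 1
  row 18 [10010]: (((1 IMPLIES 1) XOR (0 AND NOT 0)) OR ((NOT 0 AND NOT 0) OR (1 AND 1))) -> 1
  row 19 [10011]: (((1 IMPLIES 1) XOR (0 AND NOT 1)) OR ((NOT 1 AND NOT 1) OR (1 AND 1))) -> 1
  row 20 [10100]: (((0 IMPLIES 0) XOR (1 AND NOT 0)) OR ((NOT 0 AND NOT 0) OR (0 AND 1))) -> 1
  row 21 [10101]: (((0 IMPLIES 0) XOR (1 AND NOT 1)) OR ((NOT 1 AND NOT 1) OR (0 AND 1))) -> 1
  row 22 [10110]: (((1 IMPLIES 1) XOR (1 AND NOT 0)) OR ((NOT 0 AND NOT 0) OR (1 AND 1))) -> 1
  row 23 [10111]: (((1 IMPLIES 1) XOR (1 AND NOT 1)) OR ((NOT 1 AND NOT 1) OR (1 AND 1))) -> 1
  row 24 [11000]: (((0 IMPLIES 0) XOR (0 AND NOT 0)) OR ((NOT 0 AND NOT 0) OR (0 AND 1))) -> 1
  row 25 [11001]: (((0 IMPLIES 0) XOR (0 AND NOT 1)) OR ((NOT 1 AND NOT 1) OR (0 AND 1))) -> 1
  row 26 [11010]: (((1 IMPLIES 1) XOR (0 AND NOT 0)) OR ((NOT 0 AND NOT 0) OR (1 AND 1))) -> 1
  row 27 [11011]: (((1 IMPLIES 1) XOR (0 AND NOT 1)) OR ((NOT 1 AND NOT 1) OR (1 AND 1))) -> 1
  row 28 [11100]: (((0 IMPLIES 0) XOR (1 AND NOT 0)) OR ((NOT 0 AND NOT 0) OR (0 AND 1))) -> 1
  row 29 [11101]: (((0 IMPLIES 0) XOR (1 AND NOT 1)) OR ((NOT 1 AND NOT 1) OR (0 AND 1))) -> 1
  row 30 [11110]: (((1 IMPLIES 1) XOR (1 AND NOT 0)) OR ((NOT 0 AND NOT 0) OR (1 AND 1))) -> 1
  row 31 [11111]: (((1 IMPLIES 1) XOR (1 AND NOT 1)) OR ((NOT 1 AND NOT 1) OR (1 AND 1))) -> 1
Full result column, 4 rows per line (a,b,c fixed per line; d,e runs 00..11 left to right):
  rows 0-3 [a,b,c=000]: 1111  = hex F
  rows 4-7 [a,b,c=001]: 1111  = hex F
  rows 8-11 [a,b,c=010]: 1111  = hex F
  rows 12-15 [a,b,c=011]: 1111  = hex F
  rows 16-19 [a,b,c=100]: 1111  = hex F
  rows 20-23 [a,b,c=101]: 1111  = hex F
  rows 24-27 [a,b,c=110]: 1111  = hex F
  rows 28-31 [a,b,c=111]: 1111  = hex F
Output column (row 0 .. row 31) = 11111111111111111111111111111111
Output column grouped in 4s = 1111 1111 1111 1111 1111 1111 1111 1111 = 0xFFFFFFFF
Convert to decimal digit by digit (value = value*16 + digit):
  F -> 15
  15*16 + 15 (F) = 255
  255*16 + 15 (F) = 4095
  4095*16 + 15 (F) = 65535
  65535*16 + 15 (F) = 1048575
  1048575*16 + 15 (F) = 16777215
  16777215*16 + 15 (F) = 268435455
  268435455*16 + 15 (F) = 4294967295
Decimal = 4294967295

4294967295


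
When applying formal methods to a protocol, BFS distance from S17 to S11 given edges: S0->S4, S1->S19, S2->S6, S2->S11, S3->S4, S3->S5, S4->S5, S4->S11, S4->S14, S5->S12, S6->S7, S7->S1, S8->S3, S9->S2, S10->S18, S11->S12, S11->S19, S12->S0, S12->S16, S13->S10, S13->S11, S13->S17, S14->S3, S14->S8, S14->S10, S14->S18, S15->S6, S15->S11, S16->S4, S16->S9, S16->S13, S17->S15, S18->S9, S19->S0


BFS layer-by-layer from S17:
  dist 0: {S17}
  dist 1: {S15}
  dist 2: {S6, S11}
  -> S11 reached at distance 2
Shortest path length = 2

2


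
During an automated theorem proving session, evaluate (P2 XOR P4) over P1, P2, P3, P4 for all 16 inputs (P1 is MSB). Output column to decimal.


Formula: (P2 XOR P4) over P1, P2, P3, P4 (16 rows)
Evaluate each row (bits = P1,P2,P3,P4, MSB first):
  row 0 [0000]: (0 XOR 0) -> 0
  row 1 [0001]: (0 XOR 1) -> 1
  row 2 [0010]: (0 XOR 0) -> 0
  row 3 [0011]: (0 XOR 1) -> 1
  row 4 [0100]: (1 XOR 0) -> 1
  row 5 [0101]: (1 XOR 1) -> 0
  row 6 [0110]: (1 XOR 0) -> 1
  row 7 [0111]: (1 XOR 1) -> 0
  row 8 [1000]: (0 XOR 0) -> 0
  row 9 [1001]: (0 XOR 1) -> 1
  row 10 [1010]: (0 XOR 0) -> 0
  row 11 [1011]: (0 XOR 1) -> 1
  row 12 [1100]: (1 XOR 0) -> 1
  row 13 [1101]: (1 XOR 1) -> 0
  row 14 [1110]: (1 XOR 0) -> 1
  row 15 [1111]: (1 XOR 1) -> 0
Full result column, 4 rows per line (P1,P2 fixed per line; P3,P4 runs 00..11 left to right):
  rows 0-3 [P1,P2=00]: 0101  = hex 5
  rows 4-7 [P1,P2=01]: 1010  = hex A
  rows 8-11 [P1,P2=10]: 0101  = hex 5
  rows 12-15 [P1,P2=11]: 1010  = hex A
Output column (row 0 .. row 15) = 0101101001011010
Output column grouped in 4s = 0101 1010 0101 1010 = 0x5A5A
Convert to decimal digit by digit (value = value*16 + digit):
  5 -> 5
  5*16 + 10 (A) = 90
  90*16 + 5 = 1445
  1445*16 + 10 (A) = 23130
Decimal = 23130

23130


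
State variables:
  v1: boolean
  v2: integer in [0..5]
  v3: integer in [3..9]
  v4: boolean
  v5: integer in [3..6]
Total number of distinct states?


State space = product of domain sizes of all variables.
Domain sizes:
  v1 (boolean): 2
  v2 (integer in [0..5]): 6
  v3 (integer in [3..9]): 7
  v4 (boolean): 2
  v5 (integer in [3..6]): 4
Product = 2 * 6 * 7 * 2 * 4 = 672

672


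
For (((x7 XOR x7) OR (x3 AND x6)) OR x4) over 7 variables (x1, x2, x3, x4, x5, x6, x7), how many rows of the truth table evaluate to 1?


Formula: (((x7 XOR x7) OR (x3 AND x6)) OR x4) over 7 vars (128 rows)
Evaluate each row (x1, x2, x3, x4, x5, x6, x7 as bits, MSB first):
  row 0 [0000000]: (((0 XOR 0) OR (0 AND 0)) OR 0) -> 0
  row 1 [0000001]: (((1 XOR 1) OR (0 AND 0)) OR 0) -> 0
  row 2 [0000010]: (((0 XOR 0) OR (0 AND 1)) OR 0) -> 0
  row 3 [0000011]: (((1 XOR 1) OR (0 AND 1)) OR 0) -> 0
  row 4 [0000100]: (((0 XOR 0) OR (0 AND 0)) OR 0) -> 0
  (every remaining row is evaluated the same way; all 128 results are listed next)
Full result column, 8 rows per line (x1,x2,x3,x4 fixed per line; x5,x6,x7 runs 000..111 left to right):
  rows 0-7 [x1,x2,x3,x4=0000]: 00000000  (ones: 0)
  rows 8-15 [x1,x2,x3,x4=0001]: 11111111  (ones: 8)
  rows 16-23 [x1,x2,x3,x4=0010]: 00110011  (ones: 4)
  rows 24-31 [x1,x2,x3,x4=0011]: 11111111  (ones: 8)
  rows 32-39 [x1,x2,x3,x4=0100]: 00000000  (ones: 0)
  rows 40-47 [x1,x2,x3,x4=0101]: 11111111  (ones: 8)
  rows 48-55 [x1,x2,x3,x4=0110]: 00110011  (ones: 4)
  rows 56-63 [x1,x2,x3,x4=0111]: 11111111  (ones: 8)
  rows 64-71 [x1,x2,x3,x4=1000]: 00000000  (ones: 0)
  rows 72-79 [x1,x2,x3,x4=1001]: 11111111  (ones: 8)
  rows 80-87 [x1,x2,x3,x4=1010]: 00110011  (ones: 4)
  rows 88-95 [x1,x2,x3,x4=1011]: 11111111  (ones: 8)
  rows 96-103 [x1,x2,x3,x4=1100]: 00000000  (ones: 0)
  rows 104-111 [x1,x2,x3,x4=1101]: 11111111  (ones: 8)
  rows 112-119 [x1,x2,x3,x4=1110]: 00110011  (ones: 4)
  rows 120-127 [x1,x2,x3,x4=1111]: 11111111  (ones: 8)
Count of 1-rows = 0+8+4+8+0+8+4+8+0+8+4+8+0+8+4+8 = 80

80


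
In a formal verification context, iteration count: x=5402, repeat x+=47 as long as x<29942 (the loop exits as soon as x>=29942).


Step 1: x goes from 5402 toward 29942 by 47; the body runs while x<29942, so iterations = ceil((bound-start)/step)
Step 2: Distance=24540
Step 3: ceil(24540/47)=523

523


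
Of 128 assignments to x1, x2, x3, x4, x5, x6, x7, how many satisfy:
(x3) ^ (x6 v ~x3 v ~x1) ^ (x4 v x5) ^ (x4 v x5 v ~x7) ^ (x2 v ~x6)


CNF with 5 clauses over 7 vars (128 assignments).
An assignment satisfies CNF iff every clause has >=1 true literal.
Check each row (bits = x1,x2,x3,x4,x5,x6,x7; clause T/F shown):
  row 0 [0000000]: clauses=FTFTT -> 0
  row 1 [0000001]: clauses=FTFFT -> 0
  row 2 [0000010]: clauses=FTFTF -> 0
  row 3 [0000011]: clauses=FTFFF -> 0
  row 4 [0000100]: clauses=FTTTT -> 0
  (every remaining row is evaluated the same way; all 128 results are listed next)
Full result column, 8 rows per line (x1,x2,x3,x4 fixed per line; x5,x6,x7 runs 000..111 left to right):
  rows 0-7 [x1,x2,x3,x4=0000]: 00000000  (ones: 0)
  rows 8-15 [x1,x2,x3,x4=0001]: 00000000  (ones: 0)
  rows 16-23 [x1,x2,x3,x4=0010]: 00001100  (ones: 2)
  rows 24-31 [x1,x2,x3,x4=0011]: 11001100  (ones: 4)
  rows 32-39 [x1,x2,x3,x4=0100]: 00000000  (ones: 0)
  rows 40-47 [x1,x2,x3,x4=0101]: 00000000  (ones: 0)
  rows 48-55 [x1,x2,x3,x4=0110]: 00001111  (ones: 4)
  rows 56-63 [x1,x2,x3,x4=0111]: 11111111  (ones: 8)
  rows 64-71 [x1,x2,x3,x4=1000]: 00000000  (ones: 0)
  rows 72-79 [x1,x2,x3,x4=1001]: 00000000  (ones: 0)
  rows 80-87 [x1,x2,x3,x4=1010]: 00000000  (ones: 0)
  rows 88-95 [x1,x2,x3,x4=1011]: 00000000  (ones: 0)
  rows 96-103 [x1,x2,x3,x4=1100]: 00000000  (ones: 0)
  rows 104-111 [x1,x2,x3,x4=1101]: 00000000  (ones: 0)
  rows 112-119 [x1,x2,x3,x4=1110]: 00000011  (ones: 2)
  rows 120-127 [x1,x2,x3,x4=1111]: 00110011  (ones: 4)
Satisfying assignments = 0+0+2+4+0+0+4+8+0+0+0+0+0+0+2+4 = 24

24


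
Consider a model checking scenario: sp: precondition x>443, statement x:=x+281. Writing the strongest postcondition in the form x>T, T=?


Formula: sp(P, x:=E) = exists old_x. (x = E[old_x/x]) AND P[old_x/x] (old_x is the value of x before the assignment; eliminate old_x by solving x = E[old_x/x] for old_x)
Step 1: Precondition P: x>443, i.e. old_x > 443
Step 2: Assignment gives x = old_x + 281, so old_x = x - 281
Step 3: Substitute into P: x - 281 > 443
Step 4: Simplify: x > 443+281 = 724

724


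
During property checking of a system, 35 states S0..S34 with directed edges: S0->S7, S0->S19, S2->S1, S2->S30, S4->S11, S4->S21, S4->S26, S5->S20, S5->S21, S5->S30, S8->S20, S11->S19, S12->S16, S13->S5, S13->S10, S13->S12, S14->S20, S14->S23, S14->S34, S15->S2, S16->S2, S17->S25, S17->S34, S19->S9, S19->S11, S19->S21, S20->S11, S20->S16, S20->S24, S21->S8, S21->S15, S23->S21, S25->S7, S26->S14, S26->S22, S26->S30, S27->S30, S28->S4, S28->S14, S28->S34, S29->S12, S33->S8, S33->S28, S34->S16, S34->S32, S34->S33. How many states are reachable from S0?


BFS from S0:
  layer 0: {S0}
  layer 1: {S7, S19}
  layer 2: {S9, S11, S21}
  layer 3: {S8, S15}
  layer 4: {S2, S20}
  layer 5: {S1, S16, S24, S30}
Reachable set: {S0, S1, S2, S7, S8, S9, S11, S15, S16, S19, S20, S21, S24, S30}
Count = 14

14


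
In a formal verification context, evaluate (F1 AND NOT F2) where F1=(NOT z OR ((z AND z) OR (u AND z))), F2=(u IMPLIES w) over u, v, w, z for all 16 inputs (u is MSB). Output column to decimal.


F1 = (NOT z OR ((z AND z) OR (u AND z)))
F2 = (u IMPLIES w)
Counterexample to F1=>F2 is where F1=1 and F2=0.
Evaluate each row (bits = u,v,w,z, MSB first):
  row 0 [0000]: F1=1 F2=1 -> F1&~F2 -> 0
  row 1 [0001]: F1=1 F2=1 -> F1&~F2 -> 0
  row 2 [0010]: F1=1 F2=1 -> F1&~F2 -> 0
  row 3 [0011]: F1=1 F2=1 -> F1&~F2 -> 0
  row 4 [0100]: F1=1 F2=1 -> F1&~F2 -> 0
  row 5 [0101]: F1=1 F2=1 -> F1&~F2 -> 0
  row 6 [0110]: F1=1 F2=1 -> F1&~F2 -> 0
  row 7 [0111]: F1=1 F2=1 -> F1&~F2 -> 0
  row 8 [1000]: F1=1 F2=0 -> F1&~F2 -> 1
  row 9 [1001]: F1=1 F2=0 -> F1&~F2 -> 1
  row 10 [1010]: F1=1 F2=1 -> F1&~F2 -> 0
  row 11 [1011]: F1=1 F2=1 -> F1&~F2 -> 0
  row 12 [1100]: F1=1 F2=0 -> F1&~F2 -> 1
  row 13 [1101]: F1=1 F2=0 -> F1&~F2 -> 1
  row 14 [1110]: F1=1 F2=1 -> F1&~F2 -> 0
  row 15 [1111]: F1=1 F2=1 -> F1&~F2 -> 0
Full result column, 4 rows per line (u,v fixed per line; w,z runs 00..11 left to right):
  rows 0-3 [u,v=00]: 0000  = hex 0
  rows 4-7 [u,v=01]: 0000  = hex 0
  rows 8-11 [u,v=10]: 1100  = hex C
  rows 12-15 [u,v=11]: 1100  = hex C
Counterexample vector (row 0 .. row 15) = 0000000011001100
Output column grouped in 4s = 0000 0000 1100 1100 = 0x00CC
Convert to decimal digit by digit (value = value*16 + digit):
  0 -> 0
  0*16 + 0 = 0
  0*16 + 12 (C) = 12
  12*16 + 12 (C) = 204
Decimal = 204

204


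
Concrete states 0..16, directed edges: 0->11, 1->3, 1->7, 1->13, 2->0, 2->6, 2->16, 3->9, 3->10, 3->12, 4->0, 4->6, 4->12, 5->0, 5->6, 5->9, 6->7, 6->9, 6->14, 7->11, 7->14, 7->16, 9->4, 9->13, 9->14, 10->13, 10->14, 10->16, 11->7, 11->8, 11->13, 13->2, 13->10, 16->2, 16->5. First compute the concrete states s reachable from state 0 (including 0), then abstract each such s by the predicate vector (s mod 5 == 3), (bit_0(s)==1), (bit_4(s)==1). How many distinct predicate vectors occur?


BFS from 0:
Concrete reachable: {0, 2, 4, 5, 6, 7, 8, 9, 10, 11, 12, 13, 14, 16}
Abstract via predicates (s mod 5 == 3), (bit_0(s)==1), (bit_4(s)==1):
  (0,0,0) <- {0, 2, 4, 6, 10, 12, 14}
  (0,0,1) <- {16}
  (0,1,0) <- {5, 7, 9, 11}
  (1,0,0) <- {8}
  (1,1,0) <- {13}
Distinct abstract states = 5

5


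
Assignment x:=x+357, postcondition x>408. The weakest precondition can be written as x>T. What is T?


Formula: wp(x:=E, P) = P[E/x] (substitute E for x in postcondition)
Step 1: Postcondition: x>408
Step 2: Substitute x+357 for x: x+357>408
Step 3: Solve for x: x > 408-357 = 51

51


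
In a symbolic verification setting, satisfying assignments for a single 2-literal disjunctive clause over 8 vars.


Step 1: Total=2^8=256
Step 2: Unsat when all 2 false: 2^6=64
Step 3: Sat=256-64=192

192


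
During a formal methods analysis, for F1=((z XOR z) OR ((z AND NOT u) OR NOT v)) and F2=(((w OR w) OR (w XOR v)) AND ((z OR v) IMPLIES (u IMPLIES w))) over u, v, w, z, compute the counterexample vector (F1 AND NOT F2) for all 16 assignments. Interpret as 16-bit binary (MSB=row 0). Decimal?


F1 = ((z XOR z) OR ((z AND NOT u) OR NOT v))
F2 = (((w OR w) OR (w XOR v)) AND ((z OR v) IMPLIES (u IMPLIES w)))
Counterexample to F1=>F2 is where F1=1 and F2=0.
Evaluate each row (bits = u,v,w,z, MSB first):
  row 0 [0000]: F1=1 F2=0 -> F1&~F2 -> 1
  row 1 [0001]: F1=1 F2=0 -> F1&~F2 -> 1
  row 2 [0010]: F1=1 F2=1 -> F1&~F2 -> 0
  row 3 [0011]: F1=1 F2=1 -> F1&~F2 -> 0
  row 4 [0100]: F1=0 F2=1 -> F1&~F2 -> 0
  row 5 [0101]: F1=1 F2=1 -> F1&~F2 -> 0
  row 6 [0110]: F1=0 F2=1 -> F1&~F2 -> 0
  row 7 [0111]: F1=1 F2=1 -> F1&~F2 -> 0
  row 8 [1000]: F1=1 F2=0 -> F1&~F2 -> 1
  row 9 [1001]: F1=1 F2=0 -> F1&~F2 -> 1
  row 10 [1010]: F1=1 F2=1 -> F1&~F2 -> 0
  row 11 [1011]: F1=1 F2=1 -> F1&~F2 -> 0
  row 12 [1100]: F1=0 F2=0 -> F1&~F2 -> 0
  row 13 [1101]: F1=0 F2=0 -> F1&~F2 -> 0
  row 14 [1110]: F1=0 F2=1 -> F1&~F2 -> 0
  row 15 [1111]: F1=0 F2=1 -> F1&~F2 -> 0
Full result column, 4 rows per line (u,v fixed per line; w,z runs 00..11 left to right):
  rows 0-3 [u,v=00]: 1100  = hex C
  rows 4-7 [u,v=01]: 0000  = hex 0
  rows 8-11 [u,v=10]: 1100  = hex C
  rows 12-15 [u,v=11]: 0000  = hex 0
Counterexample vector (row 0 .. row 15) = 1100000011000000
Output column grouped in 4s = 1100 0000 1100 0000 = 0xC0C0
Convert to decimal digit by digit (value = value*16 + digit):
  C -> 12
  12*16 + 0 = 192
  192*16 + 12 (C) = 3084
  3084*16 + 0 = 49344
Decimal = 49344

49344


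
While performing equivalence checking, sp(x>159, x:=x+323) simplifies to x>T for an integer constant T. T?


Formula: sp(P, x:=E) = exists old_x. (x = E[old_x/x]) AND P[old_x/x] (old_x is the value of x before the assignment; eliminate old_x by solving x = E[old_x/x] for old_x)
Step 1: Precondition P: x>159, i.e. old_x > 159
Step 2: Assignment gives x = old_x + 323, so old_x = x - 323
Step 3: Substitute into P: x - 323 > 159
Step 4: Simplify: x > 159+323 = 482

482


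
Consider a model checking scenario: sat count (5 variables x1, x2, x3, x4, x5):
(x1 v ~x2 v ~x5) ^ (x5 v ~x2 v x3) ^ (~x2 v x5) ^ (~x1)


CNF with 4 clauses over 5 vars (32 assignments).
An assignment satisfies CNF iff every clause has >=1 true literal.
Check each row (bits = x1,x2,x3,x4,x5; clause T/F shown):
  row 0 [00000]: clauses=TTTT -> 1
  row 1 [00001]: clauses=TTTT -> 1
  row 2 [00010]: clauses=TTTT -> 1
  row 3 [00011]: clauses=TTTT -> 1
  row 4 [00100]: clauses=TTTT -> 1
  row 5 [00101]: clauses=TTTT -> 1
  row 6 [00110]: clauses=TTTT -> 1
  row 7 [00111]: clauses=TTTT -> 1
  row 8 [01000]: clauses=TFFT -> 0
  row 9 [01001]: clauses=FTTT -> 0
  row 10 [01010]: clauses=TFFT -> 0
  row 11 [01011]: clauses=FTTT -> 0
  row 12 [01100]: clauses=TTFT -> 0
  row 13 [01101]: clauses=FTTT -> 0
  row 14 [01110]: clauses=TTFT -> 0
  row 15 [01111]: clauses=FTTT -> 0
  row 16 [10000]: clauses=TTTF -> 0
  row 17 [10001]: clauses=TTTF -> 0
  row 18 [10010]: clauses=TTTF -> 0
  row 19 [10011]: clauses=TTTF -> 0
  row 20 [10100]: clauses=TTTF -> 0
  row 21 [10101]: clauses=TTTF -> 0
  row 22 [10110]: clauses=TTTF -> 0
  row 23 [10111]: clauses=TTTF -> 0
  row 24 [11000]: clauses=TFFF -> 0
  row 25 [11001]: clauses=TTTF -> 0
  row 26 [11010]: clauses=TFFF -> 0
  row 27 [11011]: clauses=TTTF -> 0
  row 28 [11100]: clauses=TTFF -> 0
  row 29 [11101]: clauses=TTTF -> 0
  row 30 [11110]: clauses=TTFF -> 0
  row 31 [11111]: clauses=TTTF -> 0
Full result column, 8 rows per line (x1,x2 fixed per line; x3,x4,x5 runs 000..111 left to right):
  rows 0-7 [x1,x2=00]: 11111111  (ones: 8)
  rows 8-15 [x1,x2=01]: 00000000  (ones: 0)
  rows 16-23 [x1,x2=10]: 00000000  (ones: 0)
  rows 24-31 [x1,x2=11]: 00000000  (ones: 0)
Satisfying assignments = 8+0+0+0 = 8

8


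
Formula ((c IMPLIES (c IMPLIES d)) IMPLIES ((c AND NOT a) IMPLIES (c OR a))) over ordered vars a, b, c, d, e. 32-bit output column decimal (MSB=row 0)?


Formula: ((c IMPLIES (c IMPLIES d)) IMPLIES ((c AND NOT a) IMPLIES (c OR a))) over a, b, c, d, e (32 rows)
Evaluate each row (bits = a,b,c,d,e, MSB first):
  row 0 [00000]: ((0 IMPLIES (0 IMPLIES 0)) IMPLIES ((0 AND NOT 0) IMPLIES (0 OR 0))) -> 1
  row 1 [00001]: ((0 IMPLIES (0 IMPLIES 0)) IMPLIES ((0 AND NOT 0) IMPLIES (0 OR 0))) -> 1
  row 2 [00010]: ((0 IMPLIES (0 IMPLIES 1)) IMPLIES ((0 AND NOT 0) IMPLIES (0 OR 0))) -> 1
  row 3 [00011]: ((0 IMPLIES (0 IMPLIES 1)) IMPLIES ((0 AND NOT 0) IMPLIES (0 OR 0))) -> 1
  row 4 [00100]: ((1 IMPLIES (1 IMPLIES 0)) IMPLIES ((1 AND NOT 0) IMPLIES (1 OR 0))) -> 1
  row 5 [00101]: ((1 IMPLIES (1 IMPLIES 0)) IMPLIES ((1 AND NOT 0) IMPLIES (1 OR 0))) -> 1
  row 6 [00110]: ((1 IMPLIES (1 IMPLIES 1)) IMPLIES ((1 AND NOT 0) IMPLIES (1 OR 0))) -> 1
  row 7 [00111]: ((1 IMPLIES (1 IMPLIES 1)) IMPLIES ((1 AND NOT 0) IMPLIES (1 OR 0))) -> 1
  row 8 [01000]: ((0 IMPLIES (0 IMPLIES 0)) IMPLIES ((0 AND NOT 0) IMPLIES (0 OR 0))) -> 1
  row 9 [01001]: ((0 IMPLIES (0 IMPLIES 0)) IMPLIES ((0 AND NOT 0) IMPLIES (0 OR 0))) -> 1
  row 10 [01010]: ((0 IMPLIES (0 IMPLIES 1)) IMPLIES ((0 AND NOT 0) IMPLIES (0 OR 0))) -> 1
  row 11 [01011]: ((0 IMPLIES (0 IMPLIES 1)) IMPLIES ((0 AND NOT 0) IMPLIES (0 OR 0))) -> 1
  row 12 [01100]: ((1 IMPLIES (1 IMPLIES 0)) IMPLIES ((1 AND NOT 0) IMPLIES (1 OR 0))) -> 1
  row 13 [01101]: ((1 IMPLIES (1 IMPLIES 0)) IMPLIES ((1 AND NOT 0) IMPLIES (1 OR 0))) -> 1
  row 14 [01110]: ((1 IMPLIES (1 IMPLIES 1)) IMPLIES ((1 AND NOT 0) IMPLIES (1 OR 0))) -> 1
  row 15 [01111]: ((1 IMPLIES (1 IMPLIES 1)) IMPLIES ((1 AND NOT 0) IMPLIES (1 OR 0))) -> 1
  row 16 [10000]: ((0 IMPLIES (0 IMPLIES 0)) IMPLIES ((0 AND NOT 1) IMPLIES (0 OR 1))) -> 1
  row 17 [10001]: ((0 IMPLIES (0 IMPLIES 0)) IMPLIES ((0 AND NOT 1) IMPLIES (0 OR 1))) -> 1
  row 18 [10010]: ((0 IMPLIES (0 IMPLIES 1)) IMPLIES ((0 AND NOT 1) IMPLIES (0 OR 1))) -> 1
  row 19 [10011]: ((0 IMPLIES (0 IMPLIES 1)) IMPLIES ((0 AND NOT 1) IMPLIES (0 OR 1))) -> 1
  row 20 [10100]: ((1 IMPLIES (1 IMPLIES 0)) IMPLIES ((1 AND NOT 1) IMPLIES (1 OR 1))) -> 1
  row 21 [10101]: ((1 IMPLIES (1 IMPLIES 0)) IMPLIES ((1 AND NOT 1) IMPLIES (1 OR 1))) -> 1
  row 22 [10110]: ((1 IMPLIES (1 IMPLIES 1)) IMPLIES ((1 AND NOT 1) IMPLIES (1 OR 1))) -> 1
  row 23 [10111]: ((1 IMPLIES (1 IMPLIES 1)) IMPLIES ((1 AND NOT 1) IMPLIES (1 OR 1))) -> 1
  row 24 [11000]: ((0 IMPLIES (0 IMPLIES 0)) IMPLIES ((0 AND NOT 1) IMPLIES (0 OR 1))) -> 1
  row 25 [11001]: ((0 IMPLIES (0 IMPLIES 0)) IMPLIES ((0 AND NOT 1) IMPLIES (0 OR 1))) -> 1
  row 26 [11010]: ((0 IMPLIES (0 IMPLIES 1)) IMPLIES ((0 AND NOT 1) IMPLIES (0 OR 1))) -> 1
  row 27 [11011]: ((0 IMPLIES (0 IMPLIES 1)) IMPLIES ((0 AND NOT 1) IMPLIES (0 OR 1))) -> 1
  row 28 [11100]: ((1 IMPLIES (1 IMPLIES 0)) IMPLIES ((1 AND NOT 1) IMPLIES (1 OR 1))) -> 1
  row 29 [11101]: ((1 IMPLIES (1 IMPLIES 0)) IMPLIES ((1 AND NOT 1) IMPLIES (1 OR 1))) -> 1
  row 30 [11110]: ((1 IMPLIES (1 IMPLIES 1)) IMPLIES ((1 AND NOT 1) IMPLIES (1 OR 1))) -> 1
  row 31 [11111]: ((1 IMPLIES (1 IMPLIES 1)) IMPLIES ((1 AND NOT 1) IMPLIES (1 OR 1))) -> 1
Full result column, 4 rows per line (a,b,c fixed per line; d,e runs 00..11 left to right):
  rows 0-3 [a,b,c=000]: 1111  = hex F
  rows 4-7 [a,b,c=001]: 1111  = hex F
  rows 8-11 [a,b,c=010]: 1111  = hex F
  rows 12-15 [a,b,c=011]: 1111  = hex F
  rows 16-19 [a,b,c=100]: 1111  = hex F
  rows 20-23 [a,b,c=101]: 1111  = hex F
  rows 24-27 [a,b,c=110]: 1111  = hex F
  rows 28-31 [a,b,c=111]: 1111  = hex F
Output column (row 0 .. row 31) = 11111111111111111111111111111111
Output column grouped in 4s = 1111 1111 1111 1111 1111 1111 1111 1111 = 0xFFFFFFFF
Convert to decimal digit by digit (value = value*16 + digit):
  F -> 15
  15*16 + 15 (F) = 255
  255*16 + 15 (F) = 4095
  4095*16 + 15 (F) = 65535
  65535*16 + 15 (F) = 1048575
  1048575*16 + 15 (F) = 16777215
  16777215*16 + 15 (F) = 268435455
  268435455*16 + 15 (F) = 4294967295
Decimal = 4294967295

4294967295


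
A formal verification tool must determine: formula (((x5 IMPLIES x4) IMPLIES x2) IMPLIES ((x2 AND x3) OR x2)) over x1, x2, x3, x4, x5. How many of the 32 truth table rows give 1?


Formula: (((x5 IMPLIES x4) IMPLIES x2) IMPLIES ((x2 AND x3) OR x2)) over 5 vars (32 rows)
Evaluate each row (x1, x2, x3, x4, x5 as bits, MSB first):
  row 0 [00000]: (((0 IMPLIES 0) IMPLIES 0) IMPLIES ((0 AND 0) OR 0)) -> 1
  row 1 [00001]: (((1 IMPLIES 0) IMPLIES 0) IMPLIES ((0 AND 0) OR 0)) -> 0
  row 2 [00010]: (((0 IMPLIES 1) IMPLIES 0) IMPLIES ((0 AND 0) OR 0)) -> 1
  row 3 [00011]: (((1 IMPLIES 1) IMPLIES 0) IMPLIES ((0 AND 0) OR 0)) -> 1
  row 4 [00100]: (((0 IMPLIES 0) IMPLIES 0) IMPLIES ((0 AND 1) OR 0)) -> 1
  row 5 [00101]: (((1 IMPLIES 0) IMPLIES 0) IMPLIES ((0 AND 1) OR 0)) -> 0
  row 6 [00110]: (((0 IMPLIES 1) IMPLIES 0) IMPLIES ((0 AND 1) OR 0)) -> 1
  row 7 [00111]: (((1 IMPLIES 1) IMPLIES 0) IMPLIES ((0 AND 1) OR 0)) -> 1
  row 8 [01000]: (((0 IMPLIES 0) IMPLIES 1) IMPLIES ((1 AND 0) OR 1)) -> 1
  row 9 [01001]: (((1 IMPLIES 0) IMPLIES 1) IMPLIES ((1 AND 0) OR 1)) -> 1
  row 10 [01010]: (((0 IMPLIES 1) IMPLIES 1) IMPLIES ((1 AND 0) OR 1)) -> 1
  row 11 [01011]: (((1 IMPLIES 1) IMPLIES 1) IMPLIES ((1 AND 0) OR 1)) -> 1
  row 12 [01100]: (((0 IMPLIES 0) IMPLIES 1) IMPLIES ((1 AND 1) OR 1)) -> 1
  row 13 [01101]: (((1 IMPLIES 0) IMPLIES 1) IMPLIES ((1 AND 1) OR 1)) -> 1
  row 14 [01110]: (((0 IMPLIES 1) IMPLIES 1) IMPLIES ((1 AND 1) OR 1)) -> 1
  row 15 [01111]: (((1 IMPLIES 1) IMPLIES 1) IMPLIES ((1 AND 1) OR 1)) -> 1
  row 16 [10000]: (((0 IMPLIES 0) IMPLIES 0) IMPLIES ((0 AND 0) OR 0)) -> 1
  row 17 [10001]: (((1 IMPLIES 0) IMPLIES 0) IMPLIES ((0 AND 0) OR 0)) -> 0
  row 18 [10010]: (((0 IMPLIES 1) IMPLIES 0) IMPLIES ((0 AND 0) OR 0)) -> 1
  row 19 [10011]: (((1 IMPLIES 1) IMPLIES 0) IMPLIES ((0 AND 0) OR 0)) -> 1
  row 20 [10100]: (((0 IMPLIES 0) IMPLIES 0) IMPLIES ((0 AND 1) OR 0)) -> 1
  row 21 [10101]: (((1 IMPLIES 0) IMPLIES 0) IMPLIES ((0 AND 1) OR 0)) -> 0
  row 22 [10110]: (((0 IMPLIES 1) IMPLIES 0) IMPLIES ((0 AND 1) OR 0)) -> 1
  row 23 [10111]: (((1 IMPLIES 1) IMPLIES 0) IMPLIES ((0 AND 1) OR 0)) -> 1
  row 24 [11000]: (((0 IMPLIES 0) IMPLIES 1) IMPLIES ((1 AND 0) OR 1)) -> 1
  row 25 [11001]: (((1 IMPLIES 0) IMPLIES 1) IMPLIES ((1 AND 0) OR 1)) -> 1
  row 26 [11010]: (((0 IMPLIES 1) IMPLIES 1) IMPLIES ((1 AND 0) OR 1)) -> 1
  row 27 [11011]: (((1 IMPLIES 1) IMPLIES 1) IMPLIES ((1 AND 0) OR 1)) -> 1
  row 28 [11100]: (((0 IMPLIES 0) IMPLIES 1) IMPLIES ((1 AND 1) OR 1)) -> 1
  row 29 [11101]: (((1 IMPLIES 0) IMPLIES 1) IMPLIES ((1 AND 1) OR 1)) -> 1
  row 30 [11110]: (((0 IMPLIES 1) IMPLIES 1) IMPLIES ((1 AND 1) OR 1)) -> 1
  row 31 [11111]: (((1 IMPLIES 1) IMPLIES 1) IMPLIES ((1 AND 1) OR 1)) -> 1
Full result column, 8 rows per line (x1,x2 fixed per line; x3,x4,x5 runs 000..111 left to right):
  rows 0-7 [x1,x2=00]: 10111011  (ones: 6)
  rows 8-15 [x1,x2=01]: 11111111  (ones: 8)
  rows 16-23 [x1,x2=10]: 10111011  (ones: 6)
  rows 24-31 [x1,x2=11]: 11111111  (ones: 8)
Count of 1-rows = 6+8+6+8 = 28

28


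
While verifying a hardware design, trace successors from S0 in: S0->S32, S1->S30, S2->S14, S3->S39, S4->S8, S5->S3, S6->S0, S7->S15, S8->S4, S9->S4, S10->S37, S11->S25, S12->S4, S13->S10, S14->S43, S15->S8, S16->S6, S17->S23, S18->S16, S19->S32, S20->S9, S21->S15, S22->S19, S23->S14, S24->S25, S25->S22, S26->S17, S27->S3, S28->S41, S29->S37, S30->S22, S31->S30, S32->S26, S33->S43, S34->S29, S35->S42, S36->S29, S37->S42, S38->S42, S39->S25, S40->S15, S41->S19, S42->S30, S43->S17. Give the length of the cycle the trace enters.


Trace from S0 until a state repeats:
  S0 -> S32 -> S26 -> S17 -> S23 -> S14 -> S43 -> S17
S17 first seen at step 3, revisited at step 7.
Cycle length = 7 - 3 = 4

4


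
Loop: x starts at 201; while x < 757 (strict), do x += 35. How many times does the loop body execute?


Step 1: x goes from 201 toward 757 by 35; the body runs while x<757, so iterations = ceil((bound-start)/step)
Step 2: Distance=556
Step 3: ceil(556/35)=16

16


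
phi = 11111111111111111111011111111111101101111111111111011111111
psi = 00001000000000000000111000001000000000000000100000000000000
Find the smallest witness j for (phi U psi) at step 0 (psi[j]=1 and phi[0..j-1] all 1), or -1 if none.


(phi U psi) at 0: need smallest j with psi[j]=1 and phi[i]=1 for all i in [0,j).
Scan from step 0:
  step 0: phi=1, psi=0 -> continue
  step 1: phi=1, psi=0 -> continue
  step 2: phi=1, psi=0 -> continue
  step 3: phi=1, psi=0 -> continue
  step 4: psi=1 and phi held for [0,4) -> witness found
Witness step = 4

4


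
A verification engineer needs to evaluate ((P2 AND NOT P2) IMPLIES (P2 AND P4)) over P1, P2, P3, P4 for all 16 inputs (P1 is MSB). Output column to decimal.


Formula: ((P2 AND NOT P2) IMPLIES (P2 AND P4)) over P1, P2, P3, P4 (16 rows)
Evaluate each row (bits = P1,P2,P3,P4, MSB first):
  row 0 [0000]: ((0 AND NOT 0) IMPLIES (0 AND 0)) -> 1
  row 1 [0001]: ((0 AND NOT 0) IMPLIES (0 AND 1)) -> 1
  row 2 [0010]: ((0 AND NOT 0) IMPLIES (0 AND 0)) -> 1
  row 3 [0011]: ((0 AND NOT 0) IMPLIES (0 AND 1)) -> 1
  row 4 [0100]: ((1 AND NOT 1) IMPLIES (1 AND 0)) -> 1
  row 5 [0101]: ((1 AND NOT 1) IMPLIES (1 AND 1)) -> 1
  row 6 [0110]: ((1 AND NOT 1) IMPLIES (1 AND 0)) -> 1
  row 7 [0111]: ((1 AND NOT 1) IMPLIES (1 AND 1)) -> 1
  row 8 [1000]: ((0 AND NOT 0) IMPLIES (0 AND 0)) -> 1
  row 9 [1001]: ((0 AND NOT 0) IMPLIES (0 AND 1)) -> 1
  row 10 [1010]: ((0 AND NOT 0) IMPLIES (0 AND 0)) -> 1
  row 11 [1011]: ((0 AND NOT 0) IMPLIES (0 AND 1)) -> 1
  row 12 [1100]: ((1 AND NOT 1) IMPLIES (1 AND 0)) -> 1
  row 13 [1101]: ((1 AND NOT 1) IMPLIES (1 AND 1)) -> 1
  row 14 [1110]: ((1 AND NOT 1) IMPLIES (1 AND 0)) -> 1
  row 15 [1111]: ((1 AND NOT 1) IMPLIES (1 AND 1)) -> 1
Full result column, 4 rows per line (P1,P2 fixed per line; P3,P4 runs 00..11 left to right):
  rows 0-3 [P1,P2=00]: 1111  = hex F
  rows 4-7 [P1,P2=01]: 1111  = hex F
  rows 8-11 [P1,P2=10]: 1111  = hex F
  rows 12-15 [P1,P2=11]: 1111  = hex F
Output column (row 0 .. row 15) = 1111111111111111
Output column grouped in 4s = 1111 1111 1111 1111 = 0xFFFF
Convert to decimal digit by digit (value = value*16 + digit):
  F -> 15
  15*16 + 15 (F) = 255
  255*16 + 15 (F) = 4095
  4095*16 + 15 (F) = 65535
Decimal = 65535

65535


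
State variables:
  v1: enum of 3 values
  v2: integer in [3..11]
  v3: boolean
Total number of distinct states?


State space = product of domain sizes of all variables.
Domain sizes:
  v1 (enum of 3 values): 3
  v2 (integer in [3..11]): 9
  v3 (boolean): 2
Product = 3 * 9 * 2 = 54

54


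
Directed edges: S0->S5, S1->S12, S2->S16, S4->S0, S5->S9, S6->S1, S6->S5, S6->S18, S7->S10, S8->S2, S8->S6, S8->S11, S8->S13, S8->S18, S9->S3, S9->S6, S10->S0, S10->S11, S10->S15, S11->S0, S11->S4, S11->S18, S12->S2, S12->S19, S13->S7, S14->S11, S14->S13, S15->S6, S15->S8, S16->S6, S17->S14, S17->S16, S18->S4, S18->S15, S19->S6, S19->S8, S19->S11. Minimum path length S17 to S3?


BFS layer-by-layer from S17:
  dist 0: {S17}
  dist 1: {S14, S16}
  dist 2: {S6, S11, S13}
  dist 3: {S0, S1, S4, S5, S7, S18}
  dist 4: {S9, S10, S12, S15}
  dist 5: {S2, S3, S8, S19}
  -> S3 reached at distance 5
Shortest path length = 5

5


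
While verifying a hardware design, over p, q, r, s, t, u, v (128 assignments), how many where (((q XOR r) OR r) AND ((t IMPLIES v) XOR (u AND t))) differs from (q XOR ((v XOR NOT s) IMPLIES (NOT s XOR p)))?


F1 = (((q XOR r) OR r) AND ((t IMPLIES v) XOR (u AND t)))
F2 = (q XOR ((v XOR NOT s) IMPLIES (NOT s XOR p)))
Evaluate both on each of 128 rows (bits = p,q,r,s,t,u,v):
  row 0 [0000000]: F1=0 F2=1 (differ) -> 1
  row 1 [0000001]: F1=0 F2=1 (differ) -> 1
  row 2 [0000010]: F1=0 F2=1 (differ) -> 1
  row 3 [0000011]: F1=0 F2=1 (differ) -> 1
  row 4 [0000100]: F1=0 F2=1 (differ) -> 1
  (every remaining row is evaluated the same way; all 128 results are listed next)
Full result column, 8 rows per line (p,q,r,s fixed per line; t,u,v runs 000..111 left to right):
  rows 0-7 [p,q,r,s=0000]: 11111111  (ones: 8)
  rows 8-15 [p,q,r,s=0001]: 10101010  (ones: 4)
  rows 16-23 [p,q,r,s=0010]: 00001001  (ones: 2)
  rows 24-31 [p,q,r,s=0011]: 01011100  (ones: 4)
  rows 32-39 [p,q,r,s=0100]: 11110110  (ones: 6)
  rows 40-47 [p,q,r,s=0101]: 10100011  (ones: 4)
  rows 48-55 [p,q,r,s=0110]: 11110110  (ones: 6)
  rows 56-63 [p,q,r,s=0111]: 10100011  (ones: 4)
  rows 64-71 [p,q,r,s=1000]: 01010101  (ones: 4)
  rows 72-79 [p,q,r,s=1001]: 11111111  (ones: 8)
  rows 80-87 [p,q,r,s=1010]: 10100011  (ones: 4)
  rows 88-95 [p,q,r,s=1011]: 00001001  (ones: 2)
  rows 96-103 [p,q,r,s=1100]: 01011100  (ones: 4)
  rows 104-111 [p,q,r,s=1101]: 11110110  (ones: 6)
  rows 112-119 [p,q,r,s=1110]: 01011100  (ones: 4)
  rows 120-127 [p,q,r,s=1111]: 11110110  (ones: 6)
Disagreements = 8+4+2+4+6+4+6+4+4+8+4+2+4+6+4+6 = 76

76


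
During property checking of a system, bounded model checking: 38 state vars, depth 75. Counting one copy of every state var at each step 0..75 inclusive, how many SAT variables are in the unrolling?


BMC unrolls to depth k, creating one copy of each state var for steps 0..k.
Step count = 75 + 1 = 76 (steps 0 through 75)
Vars per step = 38
Total = 38 * 76 = 2888

2888


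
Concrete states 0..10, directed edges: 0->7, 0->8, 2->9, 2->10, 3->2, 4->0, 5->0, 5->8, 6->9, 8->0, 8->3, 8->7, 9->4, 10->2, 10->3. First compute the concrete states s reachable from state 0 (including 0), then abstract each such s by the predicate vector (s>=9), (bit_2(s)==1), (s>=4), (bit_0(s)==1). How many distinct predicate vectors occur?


BFS from 0:
Concrete reachable: {0, 2, 3, 4, 7, 8, 9, 10}
Abstract via predicates (s>=9), (bit_2(s)==1), (s>=4), (bit_0(s)==1):
  (0,0,0,0) <- {0, 2}
  (0,0,0,1) <- {3}
  (0,0,1,0) <- {8}
  (0,1,1,0) <- {4}
  (0,1,1,1) <- {7}
  (1,0,1,0) <- {10}
  (1,0,1,1) <- {9}
Distinct abstract states = 7

7
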